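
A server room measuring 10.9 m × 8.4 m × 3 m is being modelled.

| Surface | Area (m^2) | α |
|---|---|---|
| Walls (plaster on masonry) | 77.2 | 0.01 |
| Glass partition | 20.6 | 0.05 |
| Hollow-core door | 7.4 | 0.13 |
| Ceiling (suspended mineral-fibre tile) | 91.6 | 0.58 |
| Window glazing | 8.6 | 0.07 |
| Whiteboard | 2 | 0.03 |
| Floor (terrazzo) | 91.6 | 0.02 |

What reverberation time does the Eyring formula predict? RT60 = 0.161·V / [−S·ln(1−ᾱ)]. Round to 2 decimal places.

0.68 seconds

Total surface area S = 77.2 + 20.6 + 7.4 + 91.6 + 8.6 + 2 + 91.6 = 299.0 m^2.
Σ(Sᵢαᵢ) = 77.2×0.01 + 20.6×0.05 + 7.4×0.13 + 91.6×0.58 + 8.6×0.07 + 2×0.03 + 91.6×0.02 = 58.386.
ᾱ = 58.386 / 299.0 = 0.1953.
−S·ln(1−ᾱ) = −299.0 × ln(1 − 0.1953) = 64.968.
V = 10.9 × 8.4 × 3 = 274.68 m³.
T = 0.161·V/[−S·ln(1−ᾱ)] = 0.161·274.68/64.968 = 0.68 s.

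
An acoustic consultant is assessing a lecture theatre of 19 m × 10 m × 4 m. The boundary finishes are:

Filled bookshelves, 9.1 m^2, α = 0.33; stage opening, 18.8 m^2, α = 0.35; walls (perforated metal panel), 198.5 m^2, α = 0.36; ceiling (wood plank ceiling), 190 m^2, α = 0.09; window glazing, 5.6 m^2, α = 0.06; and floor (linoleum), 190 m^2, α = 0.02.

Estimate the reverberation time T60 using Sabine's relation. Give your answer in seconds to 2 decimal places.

1.20 s

Equivalent absorption area: A = 9.1*0.33 + 18.8*0.35 + 198.5*0.36 + 190*0.09 + 5.6*0.06 + 190*0.02 = 102.279 m^2.
Volume V = 19 × 10 × 4 = 760 m³.
T = 0.161 V/A = 0.161·760/102.279 = 1.20 s.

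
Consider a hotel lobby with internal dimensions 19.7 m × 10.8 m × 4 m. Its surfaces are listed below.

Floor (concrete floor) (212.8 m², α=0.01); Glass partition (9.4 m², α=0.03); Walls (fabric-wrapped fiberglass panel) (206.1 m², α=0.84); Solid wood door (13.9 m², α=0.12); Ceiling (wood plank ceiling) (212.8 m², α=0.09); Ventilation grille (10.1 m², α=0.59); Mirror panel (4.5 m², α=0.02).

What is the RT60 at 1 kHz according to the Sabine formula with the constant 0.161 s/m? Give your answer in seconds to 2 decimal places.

0.68 s

Equivalent absorption area: A = 212.8×0.01 + 9.4×0.03 + 206.1×0.84 + 13.9×0.12 + 212.8×0.09 + 10.1×0.59 + 4.5×0.02 = 202.403 m².
Volume V = 19.7 × 10.8 × 4 = 851.04 m³.
RT60 = 0.161 · V / A = 0.161 × 851.04 / 202.403 = 0.68 s.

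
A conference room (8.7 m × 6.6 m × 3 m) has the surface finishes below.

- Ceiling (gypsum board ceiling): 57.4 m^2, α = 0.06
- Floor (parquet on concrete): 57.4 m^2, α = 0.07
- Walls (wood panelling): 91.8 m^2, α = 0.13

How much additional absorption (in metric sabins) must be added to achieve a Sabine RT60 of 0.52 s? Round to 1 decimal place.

Total absorption A₁ = 57.4·0.06 + 57.4·0.07 + 91.8·0.13
  = 3.444 + 4.018 + 11.934 = 19.396 m^2 sabins.
Target A₂ = 0.161·172.26/0.52 = 53.334 sabins (V = 172.26 m³).
ΔA = A₂ − A₁ = 53.334 − 19.396 = 33.9 sabins.

33.9 sabins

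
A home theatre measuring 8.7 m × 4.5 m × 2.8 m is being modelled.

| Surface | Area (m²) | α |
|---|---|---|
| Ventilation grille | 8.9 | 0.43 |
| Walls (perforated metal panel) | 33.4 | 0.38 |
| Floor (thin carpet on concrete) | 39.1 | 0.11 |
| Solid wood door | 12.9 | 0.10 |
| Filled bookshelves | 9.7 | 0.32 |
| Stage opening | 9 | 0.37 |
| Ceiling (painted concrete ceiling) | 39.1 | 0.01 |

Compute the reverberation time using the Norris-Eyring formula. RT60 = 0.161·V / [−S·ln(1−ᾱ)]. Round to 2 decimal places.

S = Σ Sᵢ = 152.1 m².
Absorption A = 8.9·0.43 + 33.4·0.38 + 39.1·0.11 + 12.9·0.10 + 9.7·0.32 + 9·0.37 + 39.1·0.01 = 28.935 sabins.
ᾱ = 28.935 / 152.1 = 0.1902.
−S·ln(1−ᾱ) = −152.1 × ln(1 − 0.1902) = 32.088.
V = 8.7 × 4.5 × 2.8 = 109.62 m³.
T = 0.161·V/[−S·ln(1−ᾱ)] = 0.161·109.62/32.088 = 0.55 s.

0.55 sec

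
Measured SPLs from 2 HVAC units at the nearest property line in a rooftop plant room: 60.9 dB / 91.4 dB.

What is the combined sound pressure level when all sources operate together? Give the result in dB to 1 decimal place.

Sum in the linear (power) domain: Σ 10^(Lᵢ/10) = 10^(60.9/10) + 10^(91.4/10) = 1.382e+09.
Combined level = 10 log₁₀(1.382e+09) = 91.4 dB.

91.4 dB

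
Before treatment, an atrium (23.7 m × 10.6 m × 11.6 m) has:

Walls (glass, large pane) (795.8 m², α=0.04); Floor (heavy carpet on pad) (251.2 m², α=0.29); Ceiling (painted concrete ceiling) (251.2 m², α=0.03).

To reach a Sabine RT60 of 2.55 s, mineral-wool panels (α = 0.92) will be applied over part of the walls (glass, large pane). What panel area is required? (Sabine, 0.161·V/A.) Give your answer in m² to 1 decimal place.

Summing Sᵢαᵢ: 31.832 + 72.848 + 7.536 → A₁ = 112.216 sabins.
Required A₂ = 0.161·2914.152/2.55 = 183.992 sabins.
Absorption to add: 183.992 − 112.216 = 71.776 sabins.
Each m² of panel replacing the walls (glass, large pane) adds (0.92 − 0.04) = 0.88 sabins.
Area = ΔA/Δα = 71.776/0.88 = 81.6 m².

81.6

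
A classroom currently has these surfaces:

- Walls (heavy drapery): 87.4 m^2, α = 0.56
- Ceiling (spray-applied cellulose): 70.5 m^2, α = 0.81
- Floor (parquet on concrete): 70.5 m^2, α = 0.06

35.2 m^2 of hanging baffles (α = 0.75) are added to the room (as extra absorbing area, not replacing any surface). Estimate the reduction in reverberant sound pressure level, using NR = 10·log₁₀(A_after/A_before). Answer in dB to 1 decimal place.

0.9 dB

Summing Sᵢαᵢ: 48.944 + 57.105 + 4.230 → A_before = 110.279 sabins.
Added absorption = 35.2 × 0.75 = 26.400 sabins.
New total A_after = 136.679 sabins.
NR = 10·log₁₀(136.679/110.279) = 0.9 dB.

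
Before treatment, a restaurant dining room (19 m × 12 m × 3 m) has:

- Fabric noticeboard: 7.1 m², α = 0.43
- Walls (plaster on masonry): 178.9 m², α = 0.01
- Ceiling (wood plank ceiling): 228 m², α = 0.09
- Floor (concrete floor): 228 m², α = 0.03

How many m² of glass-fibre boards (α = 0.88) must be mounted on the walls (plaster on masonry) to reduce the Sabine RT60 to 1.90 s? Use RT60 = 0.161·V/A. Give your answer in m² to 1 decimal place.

Equivalent absorption area: A₁ = 7.1*0.43 + 178.9*0.01 + 228*0.09 + 228*0.03 = 32.202 m².
Required A₂ = 0.161·684/1.90 = 57.960 sabins.
Absorption to add: 57.960 − 32.202 = 25.758 sabins.
Each m² of panel replacing the walls (plaster on masonry) adds (0.88 − 0.01) = 0.87 sabins.
Panel area = 25.758 / 0.87 = 29.6 m².

29.6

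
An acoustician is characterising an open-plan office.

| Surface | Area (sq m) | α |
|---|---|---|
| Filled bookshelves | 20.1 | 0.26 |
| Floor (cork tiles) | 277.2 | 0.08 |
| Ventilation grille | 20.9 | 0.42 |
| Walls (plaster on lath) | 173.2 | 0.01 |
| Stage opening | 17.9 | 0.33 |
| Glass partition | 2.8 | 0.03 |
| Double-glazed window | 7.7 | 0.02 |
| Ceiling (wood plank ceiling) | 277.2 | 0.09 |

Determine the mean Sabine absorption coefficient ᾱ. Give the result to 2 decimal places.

Total surface area S = 797.0 sq m.
A = 20.1·0.26 + 277.2·0.08 + 20.9·0.42 + 173.2·0.01 + 17.9·0.33 + 2.8·0.03 + 7.7·0.02 + 277.2·0.09 = 69.005 sabins.
ᾱ = A/S = 0.09.

0.09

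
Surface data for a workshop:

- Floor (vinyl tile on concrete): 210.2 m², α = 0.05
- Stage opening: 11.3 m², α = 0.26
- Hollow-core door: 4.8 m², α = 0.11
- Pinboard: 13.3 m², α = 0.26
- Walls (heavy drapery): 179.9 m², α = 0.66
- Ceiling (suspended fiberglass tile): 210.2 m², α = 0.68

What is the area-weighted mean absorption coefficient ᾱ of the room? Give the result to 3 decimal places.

Total surface area S = 629.7 m².
A = 210.2*0.05 + 11.3*0.26 + 4.8*0.11 + 13.3*0.26 + 179.9*0.66 + 210.2*0.68 = 279.104 sabins.
ᾱ = A/S = 0.443.

0.443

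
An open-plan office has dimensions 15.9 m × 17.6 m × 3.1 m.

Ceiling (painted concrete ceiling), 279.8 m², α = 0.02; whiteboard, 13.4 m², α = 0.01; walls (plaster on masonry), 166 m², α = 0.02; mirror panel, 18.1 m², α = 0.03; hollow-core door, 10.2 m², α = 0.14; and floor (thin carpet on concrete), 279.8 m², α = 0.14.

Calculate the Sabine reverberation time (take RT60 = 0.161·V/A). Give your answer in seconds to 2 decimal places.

2.78 s

A = Σ Sᵢαᵢ = 279.8×0.02 + 13.4×0.01 + 166×0.02 + 18.1×0.03 + 10.2×0.14 + 279.8×0.14 = 50.193 sabins.
Room volume: 867.504 m³.
Sabine: RT60 = 0.161 × 867.504 / 50.193 = 2.78 s.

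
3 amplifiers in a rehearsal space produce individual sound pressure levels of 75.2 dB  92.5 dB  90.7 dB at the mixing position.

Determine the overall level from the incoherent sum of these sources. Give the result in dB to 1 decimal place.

94.8 dB

Converting to relative power and adding: 10^(75.2/10) + 10^(92.5/10) + 10^(90.7/10) = 2.986e+09.
Back to dB: 10·log₁₀ Σ = 94.8 dB.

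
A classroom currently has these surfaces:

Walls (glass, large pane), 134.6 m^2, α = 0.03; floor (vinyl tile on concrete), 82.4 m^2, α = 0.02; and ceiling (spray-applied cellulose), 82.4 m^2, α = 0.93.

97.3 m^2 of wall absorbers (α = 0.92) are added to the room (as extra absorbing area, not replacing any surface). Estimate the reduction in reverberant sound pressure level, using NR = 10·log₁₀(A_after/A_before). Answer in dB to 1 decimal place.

3.2 dB

Total absorption A_before = 134.6·0.03 + 82.4·0.02 + 82.4·0.93
  = 4.038 + 1.648 + 76.632 = 82.318 m^2 sabins.
Added absorption = 97.3 × 0.92 = 89.516 sabins.
A_after = 82.318 + 89.516 = 171.834 sabins.
Reduction = 10 log₁₀(A_after/A_before) = 10 log₁₀(2.0874) = 3.2 dB.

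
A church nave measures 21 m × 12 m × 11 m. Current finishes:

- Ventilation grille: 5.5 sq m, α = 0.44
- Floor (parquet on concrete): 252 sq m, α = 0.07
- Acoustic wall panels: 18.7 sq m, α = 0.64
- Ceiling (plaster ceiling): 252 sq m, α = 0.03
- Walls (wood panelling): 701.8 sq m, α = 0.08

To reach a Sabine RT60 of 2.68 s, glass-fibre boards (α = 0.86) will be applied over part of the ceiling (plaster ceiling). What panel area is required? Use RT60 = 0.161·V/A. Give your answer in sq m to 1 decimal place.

Equivalent absorption area: A₁ = 5.5*0.44 + 252*0.07 + 18.7*0.64 + 252*0.03 + 701.8*0.08 = 95.732 sq m.
Required A₂ = 0.161·2772/2.68 = 166.527 sabins.
ΔA needed = 166.527 − 95.732 = 70.795 sabins.
Each sq m of panel replacing the ceiling (plaster ceiling) adds (0.86 − 0.03) = 0.83 sabins.
Panel area = 70.795 / 0.83 = 85.3 sq m.

85.3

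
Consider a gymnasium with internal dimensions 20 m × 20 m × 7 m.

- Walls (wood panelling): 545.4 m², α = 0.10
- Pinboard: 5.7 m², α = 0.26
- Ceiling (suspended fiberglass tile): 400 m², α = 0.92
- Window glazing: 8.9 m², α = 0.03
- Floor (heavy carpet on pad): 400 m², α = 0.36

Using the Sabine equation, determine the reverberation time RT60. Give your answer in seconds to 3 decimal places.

0.793 sec

Total absorption A = 545.4*0.10 + 5.7*0.26 + 400*0.92 + 8.9*0.03 + 400*0.36
  = 54.540 + 1.482 + 368.000 + 0.267 + 144.000 = 568.289 m² sabins.
Room volume: 2800 m³.
T = 0.161 V/A = 0.161·2800/568.289 = 0.793 s.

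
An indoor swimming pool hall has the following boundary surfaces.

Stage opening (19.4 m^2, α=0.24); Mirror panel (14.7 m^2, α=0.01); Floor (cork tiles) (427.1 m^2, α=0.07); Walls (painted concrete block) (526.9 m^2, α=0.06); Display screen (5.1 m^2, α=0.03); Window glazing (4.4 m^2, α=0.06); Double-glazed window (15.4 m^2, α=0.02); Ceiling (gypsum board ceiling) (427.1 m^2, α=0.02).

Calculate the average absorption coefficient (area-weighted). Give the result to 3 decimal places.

Total surface area S = 1440.1 m^2.
A = 19.4×0.24 + 14.7×0.01 + 427.1×0.07 + 526.9×0.06 + 5.1×0.03 + 4.4×0.06 + 15.4×0.02 + 427.1×0.02 = 75.581 sabins.
ᾱ = A/S = 0.052.

0.052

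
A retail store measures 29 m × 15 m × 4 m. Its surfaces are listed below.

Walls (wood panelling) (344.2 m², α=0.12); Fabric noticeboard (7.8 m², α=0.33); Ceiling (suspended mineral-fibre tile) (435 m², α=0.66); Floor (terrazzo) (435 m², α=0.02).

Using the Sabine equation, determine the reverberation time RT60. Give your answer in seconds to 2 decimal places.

0.82 sec

Total absorption A = 344.2×0.12 + 7.8×0.33 + 435×0.66 + 435×0.02
  = 41.304 + 2.574 + 287.100 + 8.700 = 339.678 m² sabins.
V = 29·15·4 = 1740 m³.
RT60 = 0.161 · V / A = 0.161 × 1740 / 339.678 = 0.82 s.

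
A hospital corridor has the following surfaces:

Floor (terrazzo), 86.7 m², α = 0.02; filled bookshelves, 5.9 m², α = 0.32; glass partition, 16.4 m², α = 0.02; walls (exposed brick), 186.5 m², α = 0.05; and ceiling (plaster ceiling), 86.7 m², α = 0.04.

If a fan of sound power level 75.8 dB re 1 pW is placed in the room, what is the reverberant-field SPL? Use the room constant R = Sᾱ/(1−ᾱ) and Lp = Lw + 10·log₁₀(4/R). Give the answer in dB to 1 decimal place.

A = 16.743 sabins; S = 382.2 m².
ᾱ = 16.743/382.2 = 0.0438; R = Sᾱ/(1−ᾱ) = 16.743/(1−0.0438) = 17.510 m².
Lp = 75.8 + 10·log₁₀(4/17.510) = 75.8 + (-6.41) = 69.4 dB.

69.4 dB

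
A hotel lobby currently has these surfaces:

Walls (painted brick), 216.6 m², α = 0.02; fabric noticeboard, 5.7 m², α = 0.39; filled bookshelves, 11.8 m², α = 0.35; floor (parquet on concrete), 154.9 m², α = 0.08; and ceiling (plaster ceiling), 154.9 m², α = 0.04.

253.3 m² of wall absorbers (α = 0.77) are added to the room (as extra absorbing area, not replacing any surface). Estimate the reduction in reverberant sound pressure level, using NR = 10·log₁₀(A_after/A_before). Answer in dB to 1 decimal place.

8.8 dB

A_before = Σ Sᵢαᵢ = 216.6·0.02 + 5.7·0.39 + 11.8·0.35 + 154.9·0.08 + 154.9·0.04 = 29.273 sabins.
Added absorption = 253.3 × 0.77 = 195.041 sabins.
A_after = 29.273 + 195.041 = 224.314 sabins.
NR = 10·log₁₀(224.314/29.273) = 8.8 dB.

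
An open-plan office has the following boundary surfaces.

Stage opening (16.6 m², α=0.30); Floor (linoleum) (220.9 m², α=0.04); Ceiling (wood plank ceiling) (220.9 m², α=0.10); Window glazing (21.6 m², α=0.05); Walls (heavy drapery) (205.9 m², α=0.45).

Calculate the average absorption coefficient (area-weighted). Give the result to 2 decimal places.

0.19

S = Σ Sᵢ = 16.6 + 220.9 + 220.9 + 21.6 + 205.9 = 685.9 m².
A = 16.6*0.30 + 220.9*0.04 + 220.9*0.10 + 21.6*0.05 + 205.9*0.45 = 129.641 sabins.
ᾱ = 129.641 / 685.9 = 0.19.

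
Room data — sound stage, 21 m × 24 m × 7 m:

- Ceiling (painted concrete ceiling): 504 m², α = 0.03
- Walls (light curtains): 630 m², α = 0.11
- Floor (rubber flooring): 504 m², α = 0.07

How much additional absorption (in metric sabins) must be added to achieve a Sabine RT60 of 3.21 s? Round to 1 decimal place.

A₁ = Σ Sᵢαᵢ = 504×0.03 + 630×0.11 + 504×0.07 = 119.700 sabins.
For T = 3.21 s, need A₂ = 0.161·V/T = 0.161·3528/3.21 = 176.950 sabins.
Shortfall: 176.950 − 119.700 = 57.2 sabins.

57.2 sabins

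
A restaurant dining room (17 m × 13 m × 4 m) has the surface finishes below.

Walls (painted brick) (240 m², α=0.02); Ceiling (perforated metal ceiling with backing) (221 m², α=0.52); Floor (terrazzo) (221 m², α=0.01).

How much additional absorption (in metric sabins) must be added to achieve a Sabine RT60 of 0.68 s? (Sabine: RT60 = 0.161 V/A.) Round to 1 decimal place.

87.4 sabins

Summing Sᵢαᵢ: 4.800 + 114.920 + 2.210 → A₁ = 121.930 sabins.
For T = 0.68 s, need A₂ = 0.161·V/T = 0.161·884/0.68 = 209.300 sabins.
Shortfall: 209.300 − 121.930 = 87.4 sabins.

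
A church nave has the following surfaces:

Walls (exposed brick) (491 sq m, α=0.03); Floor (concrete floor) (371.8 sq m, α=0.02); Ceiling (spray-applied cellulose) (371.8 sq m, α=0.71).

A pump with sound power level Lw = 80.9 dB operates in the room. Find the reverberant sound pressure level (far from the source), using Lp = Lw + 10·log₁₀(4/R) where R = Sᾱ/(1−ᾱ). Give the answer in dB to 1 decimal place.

A = 286.144 sabins; S = 1234.6 sq m.
ᾱ = 0.2318, so room constant R = A/(1−ᾱ) = 372.486 sq m.
Lp = 80.9 + 10·log₁₀(4/372.486) = 80.9 + (-19.69) = 61.2 dB.

61.2 dB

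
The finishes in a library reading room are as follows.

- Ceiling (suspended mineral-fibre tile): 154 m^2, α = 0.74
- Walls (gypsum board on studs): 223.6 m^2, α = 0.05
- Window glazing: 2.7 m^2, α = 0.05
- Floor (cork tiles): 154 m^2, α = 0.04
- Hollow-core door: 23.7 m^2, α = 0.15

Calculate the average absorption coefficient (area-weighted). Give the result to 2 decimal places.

0.24

Total surface area S = 558.0 m^2.
Weighted sum Σ Sα = 134.990.
ᾱ = 134.990 / 558.0 = 0.24.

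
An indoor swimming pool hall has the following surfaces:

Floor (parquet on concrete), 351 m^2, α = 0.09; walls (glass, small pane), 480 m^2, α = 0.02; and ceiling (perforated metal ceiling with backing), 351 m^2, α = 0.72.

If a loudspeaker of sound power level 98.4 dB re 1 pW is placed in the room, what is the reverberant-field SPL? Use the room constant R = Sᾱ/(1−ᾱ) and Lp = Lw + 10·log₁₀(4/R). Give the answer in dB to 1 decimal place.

A = 293.910 sabins; S = 1182.0 m^2.
ᾱ = 0.2487, so room constant R = A/(1−ᾱ) = 391.202 m^2.
Lp = Lw + 10 log₁₀(4/R) = 98.4 -19.90 = 78.5 dB.

78.5 dB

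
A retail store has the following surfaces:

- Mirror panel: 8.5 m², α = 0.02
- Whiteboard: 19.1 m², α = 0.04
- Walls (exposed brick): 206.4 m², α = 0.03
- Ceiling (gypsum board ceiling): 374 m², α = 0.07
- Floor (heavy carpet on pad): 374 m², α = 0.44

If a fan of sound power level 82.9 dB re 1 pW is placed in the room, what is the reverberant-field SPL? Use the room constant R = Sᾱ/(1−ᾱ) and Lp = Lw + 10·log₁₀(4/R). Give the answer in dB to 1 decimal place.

65.0 dB

Σ(Sᵢαᵢ) = 8.5×0.02 + 19.1×0.04 + 206.4×0.03 + 374×0.07 + 374×0.44 = 197.866; total area S = 982.0 m².
ᾱ = 197.866/982.0 = 0.2015; R = Sᾱ/(1−ᾱ) = 197.866/(1−0.2015) = 247.797 m².
Lp = 82.9 + 10·log₁₀(4/247.797) = 82.9 + (-17.92) = 65.0 dB.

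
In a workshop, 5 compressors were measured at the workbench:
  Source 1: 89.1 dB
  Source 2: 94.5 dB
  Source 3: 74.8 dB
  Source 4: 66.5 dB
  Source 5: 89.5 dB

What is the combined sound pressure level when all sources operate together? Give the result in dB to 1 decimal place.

Σ 10^(Lᵢ/10) = 4.557e+09.
L_total = 10·log₁₀(4.557e+09) = 96.6 dB.

96.6 dB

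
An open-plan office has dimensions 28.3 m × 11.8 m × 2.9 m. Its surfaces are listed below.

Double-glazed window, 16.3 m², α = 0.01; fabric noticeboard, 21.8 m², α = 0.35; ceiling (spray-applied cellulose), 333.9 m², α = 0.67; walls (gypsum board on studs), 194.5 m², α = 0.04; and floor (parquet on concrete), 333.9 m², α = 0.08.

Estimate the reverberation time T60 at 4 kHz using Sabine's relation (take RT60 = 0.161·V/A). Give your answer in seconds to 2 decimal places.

Equivalent absorption area: A = 16.3×0.01 + 21.8×0.35 + 333.9×0.67 + 194.5×0.04 + 333.9×0.08 = 265.998 m².
Volume V = 28.3 × 11.8 × 2.9 = 968.426 m³.
T = 0.161 V/A = 0.161·968.426/265.998 = 0.59 s.

0.59 sec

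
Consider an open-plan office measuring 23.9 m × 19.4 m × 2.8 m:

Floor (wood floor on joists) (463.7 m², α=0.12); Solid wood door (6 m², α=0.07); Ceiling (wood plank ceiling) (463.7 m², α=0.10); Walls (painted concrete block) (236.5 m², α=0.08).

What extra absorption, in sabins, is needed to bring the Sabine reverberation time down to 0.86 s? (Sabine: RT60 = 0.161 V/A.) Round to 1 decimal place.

Equivalent absorption area: A₁ = 463.7×0.12 + 6×0.07 + 463.7×0.10 + 236.5×0.08 = 121.354 m².
V = 1298.248 m³. Required absorption A₂ = 0.161 × 1298.248 / 0.86 = 243.044 sabins.
Additional absorption ΔA = 243.044 − 121.354 = 121.7 sabins.

121.7 sabins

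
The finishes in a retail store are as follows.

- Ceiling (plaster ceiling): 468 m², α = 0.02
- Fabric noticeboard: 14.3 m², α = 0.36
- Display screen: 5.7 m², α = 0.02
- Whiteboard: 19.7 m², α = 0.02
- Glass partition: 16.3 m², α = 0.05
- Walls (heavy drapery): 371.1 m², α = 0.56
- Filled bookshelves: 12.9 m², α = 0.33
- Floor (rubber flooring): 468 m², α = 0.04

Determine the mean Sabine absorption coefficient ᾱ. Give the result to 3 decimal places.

0.179

Total surface area S = 1376.0 m².
Σ(Sᵢαᵢ) = 468·0.02 + 14.3·0.36 + 5.7·0.02 + 19.7·0.02 + 16.3·0.05 + 371.1·0.56 + 12.9·0.33 + 468·0.04 = 246.624.
ᾱ = 246.624 / 1376.0 = 0.179.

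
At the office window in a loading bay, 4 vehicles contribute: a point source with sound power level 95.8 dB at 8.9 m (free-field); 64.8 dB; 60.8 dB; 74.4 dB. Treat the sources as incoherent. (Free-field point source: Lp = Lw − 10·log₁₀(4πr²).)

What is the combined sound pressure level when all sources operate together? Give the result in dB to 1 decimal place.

Source at 8.9 m: Lp = 95.8 − 10·log₁₀(4π·8.9²) = 95.8 − 10·log₁₀(995.382) = 65.8 dB.
Converting to relative power and adding: 10^(65.8/10) + 10^(64.8/10) + 10^(60.8/10) + 10^(74.4/10) = 3.557e+07.
L_total = 10·log₁₀(3.557e+07) = 75.5 dB.

75.5 dB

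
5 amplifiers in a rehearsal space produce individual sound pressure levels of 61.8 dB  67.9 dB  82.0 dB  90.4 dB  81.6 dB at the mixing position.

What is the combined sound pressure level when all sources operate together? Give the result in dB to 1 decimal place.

91.5 dB

Sum in the linear (power) domain: Σ 10^(Lᵢ/10) = 10^(61.8/10) + 10^(67.9/10) + 10^(82.0/10) + 10^(90.4/10) + 10^(81.6/10) = 1.407e+09.
Combined level = 10 log₁₀(1.407e+09) = 91.5 dB.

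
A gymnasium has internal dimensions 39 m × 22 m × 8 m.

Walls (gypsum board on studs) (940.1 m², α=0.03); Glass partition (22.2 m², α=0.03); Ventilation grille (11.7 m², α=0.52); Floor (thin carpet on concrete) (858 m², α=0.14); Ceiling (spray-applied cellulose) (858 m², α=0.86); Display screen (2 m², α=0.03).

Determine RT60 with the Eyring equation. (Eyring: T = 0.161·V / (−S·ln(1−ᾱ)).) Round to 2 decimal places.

1.02 s

S = Σ Sᵢ = 2692.0 m².
Σ(Sᵢαᵢ) = 940.1×0.03 + 22.2×0.03 + 11.7×0.52 + 858×0.14 + 858×0.86 + 2×0.03 = 893.013.
ᾱ = 893.013 / 2692.0 = 0.3317.
Eyring denominator: −S ln(1−ᾱ) = 1084.925.
V = 39 × 22 × 8 = 6864 m³.
T = 0.161·V/[−S·ln(1−ᾱ)] = 0.161·6864/1084.925 = 1.02 s.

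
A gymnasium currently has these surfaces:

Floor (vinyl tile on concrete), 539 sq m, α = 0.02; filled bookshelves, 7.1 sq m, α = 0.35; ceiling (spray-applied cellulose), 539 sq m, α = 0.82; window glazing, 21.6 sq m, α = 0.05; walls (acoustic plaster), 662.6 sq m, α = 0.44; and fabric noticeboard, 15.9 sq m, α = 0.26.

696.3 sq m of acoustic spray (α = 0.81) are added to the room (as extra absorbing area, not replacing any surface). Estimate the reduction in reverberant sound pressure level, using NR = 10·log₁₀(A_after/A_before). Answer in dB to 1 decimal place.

Equivalent absorption area: A_before = 539×0.02 + 7.1×0.35 + 539×0.82 + 21.6×0.05 + 662.6×0.44 + 15.9×0.26 = 752.003 sq m.
Added absorption = 696.3 × 0.81 = 564.003 sabins.
New total A_after = 1316.006 sabins.
NR = 10·log₁₀(1316.006/752.003) = 2.4 dB.

2.4 dB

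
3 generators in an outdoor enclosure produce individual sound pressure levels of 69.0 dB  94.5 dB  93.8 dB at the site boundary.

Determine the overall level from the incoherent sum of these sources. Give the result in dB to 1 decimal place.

Sum in the linear (power) domain: Σ 10^(Lᵢ/10) = 10^(69.0/10) + 10^(94.5/10) + 10^(93.8/10) = 5.225e+09.
L_total = 10·log₁₀(5.225e+09) = 97.2 dB.

97.2 dB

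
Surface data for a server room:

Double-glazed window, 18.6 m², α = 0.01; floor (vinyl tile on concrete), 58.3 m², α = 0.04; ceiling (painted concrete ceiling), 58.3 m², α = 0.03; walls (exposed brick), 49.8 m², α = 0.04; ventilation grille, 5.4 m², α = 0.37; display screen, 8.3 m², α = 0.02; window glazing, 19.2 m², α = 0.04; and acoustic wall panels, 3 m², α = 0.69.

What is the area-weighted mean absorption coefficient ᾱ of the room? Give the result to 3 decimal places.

S = Σ Sᵢ = 18.6 + 58.3 + 58.3 + 49.8 + 5.4 + 8.3 + 19.2 + 3 = 220.9 m².
Σ(Sᵢαᵢ) = 18.6·0.01 + 58.3·0.04 + 58.3·0.03 + 49.8·0.04 + 5.4·0.37 + 8.3·0.02 + 19.2·0.04 + 3·0.69 = 11.261.
ᾱ = 11.261 / 220.9 = 0.051.

0.051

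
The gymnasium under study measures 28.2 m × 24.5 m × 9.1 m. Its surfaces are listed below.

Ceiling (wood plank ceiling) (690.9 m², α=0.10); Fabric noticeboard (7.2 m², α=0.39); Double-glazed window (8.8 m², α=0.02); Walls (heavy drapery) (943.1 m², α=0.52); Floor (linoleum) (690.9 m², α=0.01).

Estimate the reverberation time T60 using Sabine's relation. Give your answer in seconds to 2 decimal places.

Equivalent absorption area: A = 690.9×0.10 + 7.2×0.39 + 8.8×0.02 + 943.1×0.52 + 690.9×0.01 = 569.395 m².
Room volume: 6287.19 m³.
Sabine: RT60 = 0.161 × 6287.19 / 569.395 = 1.78 s.

1.78 s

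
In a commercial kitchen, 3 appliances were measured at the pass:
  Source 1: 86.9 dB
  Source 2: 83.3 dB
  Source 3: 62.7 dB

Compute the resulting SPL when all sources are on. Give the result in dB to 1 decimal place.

88.5 dB

Σ 10^(Lᵢ/10) = 7.054e+08.
L_total = 10·log₁₀(7.054e+08) = 88.5 dB.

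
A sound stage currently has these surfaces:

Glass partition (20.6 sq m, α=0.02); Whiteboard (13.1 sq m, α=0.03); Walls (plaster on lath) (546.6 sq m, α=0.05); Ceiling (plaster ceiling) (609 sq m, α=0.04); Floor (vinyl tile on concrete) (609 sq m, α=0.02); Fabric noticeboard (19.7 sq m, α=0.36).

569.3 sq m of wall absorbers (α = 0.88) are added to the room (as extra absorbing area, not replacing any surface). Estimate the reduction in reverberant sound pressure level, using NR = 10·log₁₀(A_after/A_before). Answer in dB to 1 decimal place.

9.0 dB

A_before = Σ Sᵢαᵢ = 20.6×0.02 + 13.1×0.03 + 546.6×0.05 + 609×0.04 + 609×0.02 + 19.7×0.36 = 71.767 sabins.
Added absorption = 569.3 × 0.88 = 500.984 sabins.
New total A_after = 572.751 sabins.
Reduction = 10 log₁₀(A_after/A_before) = 10 log₁₀(7.9807) = 9.0 dB.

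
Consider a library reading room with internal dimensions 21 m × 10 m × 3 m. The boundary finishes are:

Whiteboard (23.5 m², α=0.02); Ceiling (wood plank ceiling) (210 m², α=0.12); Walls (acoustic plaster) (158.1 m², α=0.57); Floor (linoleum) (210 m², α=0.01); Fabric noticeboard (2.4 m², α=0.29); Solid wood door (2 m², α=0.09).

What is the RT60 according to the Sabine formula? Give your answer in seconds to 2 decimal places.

0.85 s

A = Σ Sᵢαᵢ = 23.5·0.02 + 210·0.12 + 158.1·0.57 + 210·0.01 + 2.4·0.29 + 2·0.09 = 118.763 sabins.
Volume V = 21 × 10 × 3 = 630 m³.
T = 0.161 V/A = 0.161·630/118.763 = 0.85 s.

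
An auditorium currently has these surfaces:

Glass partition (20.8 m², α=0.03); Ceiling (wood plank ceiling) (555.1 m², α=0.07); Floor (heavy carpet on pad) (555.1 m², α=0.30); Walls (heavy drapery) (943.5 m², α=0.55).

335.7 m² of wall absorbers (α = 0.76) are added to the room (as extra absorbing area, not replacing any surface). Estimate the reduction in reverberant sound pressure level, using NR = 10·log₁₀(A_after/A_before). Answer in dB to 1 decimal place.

Summing Sᵢαᵢ: 0.624 + 38.857 + 166.530 + 518.925 → A_before = 724.936 sabins.
Added absorption = 335.7 × 0.76 = 255.132 sabins.
New total A_after = 980.068 sabins.
Reduction = 10 log₁₀(A_after/A_before) = 10 log₁₀(1.3519) = 1.3 dB.

1.3 dB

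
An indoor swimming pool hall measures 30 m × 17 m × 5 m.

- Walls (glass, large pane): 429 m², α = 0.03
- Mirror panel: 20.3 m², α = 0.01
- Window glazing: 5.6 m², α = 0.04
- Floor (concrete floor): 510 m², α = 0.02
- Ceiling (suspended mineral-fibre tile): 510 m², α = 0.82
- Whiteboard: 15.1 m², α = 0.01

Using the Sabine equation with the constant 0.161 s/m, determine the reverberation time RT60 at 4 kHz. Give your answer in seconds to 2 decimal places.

0.93 seconds

Summing Sᵢαᵢ: 12.870 + 0.203 + 0.224 + 10.200 + 418.200 + 0.151 → A = 441.848 sabins.
Room volume: 2550 m³.
RT60 = 0.161 · V / A = 0.161 × 2550 / 441.848 = 0.93 s.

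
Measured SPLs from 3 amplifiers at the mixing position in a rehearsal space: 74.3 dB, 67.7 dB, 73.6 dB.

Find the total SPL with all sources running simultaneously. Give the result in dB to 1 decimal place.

77.5 dB

Σ 10^(Lᵢ/10) = 5.571e+07.
Back to dB: 10·log₁₀ Σ = 77.5 dB.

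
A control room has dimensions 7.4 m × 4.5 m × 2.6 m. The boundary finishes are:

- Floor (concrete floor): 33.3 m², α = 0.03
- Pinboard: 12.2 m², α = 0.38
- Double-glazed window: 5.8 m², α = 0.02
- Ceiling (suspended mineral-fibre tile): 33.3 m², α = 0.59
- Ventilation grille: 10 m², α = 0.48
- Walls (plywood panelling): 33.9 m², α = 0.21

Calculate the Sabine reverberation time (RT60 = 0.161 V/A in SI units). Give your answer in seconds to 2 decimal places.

0.37 seconds

Equivalent absorption area: A = 33.3*0.03 + 12.2*0.38 + 5.8*0.02 + 33.3*0.59 + 10*0.48 + 33.9*0.21 = 37.317 m².
Volume V = 7.4 × 4.5 × 2.6 = 86.58 m³.
Sabine: RT60 = 0.161 × 86.58 / 37.317 = 0.37 s.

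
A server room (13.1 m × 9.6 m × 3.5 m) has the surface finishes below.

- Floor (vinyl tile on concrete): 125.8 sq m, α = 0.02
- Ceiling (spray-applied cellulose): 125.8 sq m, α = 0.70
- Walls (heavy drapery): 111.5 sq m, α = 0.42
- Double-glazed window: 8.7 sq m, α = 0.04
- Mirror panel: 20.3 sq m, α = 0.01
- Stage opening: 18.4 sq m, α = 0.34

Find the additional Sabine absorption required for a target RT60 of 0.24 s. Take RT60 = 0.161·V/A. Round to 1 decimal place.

151.1 sabins

A₁ = Σ Sᵢαᵢ = 125.8×0.02 + 125.8×0.70 + 111.5×0.42 + 8.7×0.04 + 20.3×0.01 + 18.4×0.34 = 144.213 sabins.
For T = 0.24 s, need A₂ = 0.161·V/T = 0.161·440.16/0.24 = 295.274 sabins.
Additional absorption ΔA = 295.274 − 144.213 = 151.1 sabins.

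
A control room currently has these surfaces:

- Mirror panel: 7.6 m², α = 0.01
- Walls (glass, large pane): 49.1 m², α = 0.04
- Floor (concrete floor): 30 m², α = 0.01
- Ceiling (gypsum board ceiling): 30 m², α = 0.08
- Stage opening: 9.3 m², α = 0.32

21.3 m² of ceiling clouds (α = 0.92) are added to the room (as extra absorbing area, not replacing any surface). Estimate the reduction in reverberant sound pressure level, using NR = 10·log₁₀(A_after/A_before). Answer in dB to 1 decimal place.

Equivalent absorption area: A_before = 7.6*0.01 + 49.1*0.04 + 30*0.01 + 30*0.08 + 9.3*0.32 = 7.716 m².
Treatment contributes 21.3·0.92 = 19.596 sabins.
A_after = 7.716 + 19.596 = 27.312 sabins.
Reduction = 10 log₁₀(A_after/A_before) = 10 log₁₀(3.5397) = 5.5 dB.

5.5 dB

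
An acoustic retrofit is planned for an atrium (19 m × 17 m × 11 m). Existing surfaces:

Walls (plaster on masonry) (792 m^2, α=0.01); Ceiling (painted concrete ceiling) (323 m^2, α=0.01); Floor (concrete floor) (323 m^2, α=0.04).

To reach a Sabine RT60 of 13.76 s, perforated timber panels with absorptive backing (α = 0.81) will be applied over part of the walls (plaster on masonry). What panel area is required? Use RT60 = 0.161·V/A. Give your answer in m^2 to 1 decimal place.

Summing Sᵢαᵢ: 7.920 + 3.230 + 12.920 → A₁ = 24.070 sabins.
Required A₂ = 0.161·3553/13.76 = 41.572 sabins.
ΔA needed = 41.572 − 24.070 = 17.502 sabins.
Net gain per m^2: Δα = 0.81 − 0.01 = 0.80.
Panel area = 17.502 / 0.80 = 21.9 m^2.

21.9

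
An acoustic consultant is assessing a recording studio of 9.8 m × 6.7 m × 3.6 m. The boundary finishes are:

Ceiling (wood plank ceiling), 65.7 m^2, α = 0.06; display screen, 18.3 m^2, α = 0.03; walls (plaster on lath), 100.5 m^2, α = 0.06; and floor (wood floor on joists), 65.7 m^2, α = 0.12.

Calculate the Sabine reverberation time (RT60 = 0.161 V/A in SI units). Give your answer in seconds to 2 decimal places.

2.07 s

A = Σ Sᵢαᵢ = 65.7*0.06 + 18.3*0.03 + 100.5*0.06 + 65.7*0.12 = 18.405 sabins.
Room volume: 236.376 m³.
Sabine: RT60 = 0.161 × 236.376 / 18.405 = 2.07 s.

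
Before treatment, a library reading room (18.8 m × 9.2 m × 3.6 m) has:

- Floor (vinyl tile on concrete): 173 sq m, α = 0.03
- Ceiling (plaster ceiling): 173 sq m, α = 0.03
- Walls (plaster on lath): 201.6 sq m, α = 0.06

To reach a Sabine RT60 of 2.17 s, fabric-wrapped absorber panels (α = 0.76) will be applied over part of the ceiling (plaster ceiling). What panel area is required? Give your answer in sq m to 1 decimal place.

Equivalent absorption area: A₁ = 173*0.03 + 173*0.03 + 201.6*0.06 = 22.476 sq m.
Required A₂ = 0.161·622.656/2.17 = 46.197 sabins.
ΔA needed = 46.197 − 22.476 = 23.721 sabins.
Each sq m of panel replacing the ceiling (plaster ceiling) adds (0.76 − 0.03) = 0.73 sabins.
Panel area = 23.721 / 0.73 = 32.5 sq m.

32.5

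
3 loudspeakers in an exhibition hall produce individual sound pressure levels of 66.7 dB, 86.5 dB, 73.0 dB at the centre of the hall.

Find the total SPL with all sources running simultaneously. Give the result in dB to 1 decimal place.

86.7 dB

Converting to relative power and adding: 10^(66.7/10) + 10^(86.5/10) + 10^(73.0/10) = 4.713e+08.
Back to dB: 10·log₁₀ Σ = 86.7 dB.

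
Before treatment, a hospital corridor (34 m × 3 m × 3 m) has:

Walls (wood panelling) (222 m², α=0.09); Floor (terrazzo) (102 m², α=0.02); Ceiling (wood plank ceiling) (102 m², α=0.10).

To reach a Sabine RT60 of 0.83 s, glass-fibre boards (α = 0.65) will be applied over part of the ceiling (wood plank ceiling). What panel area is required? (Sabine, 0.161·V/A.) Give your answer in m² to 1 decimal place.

49.3

Equivalent absorption area: A₁ = 222·0.09 + 102·0.02 + 102·0.10 = 32.220 m².
Required A₂ = 0.161·306/0.83 = 59.357 sabins.
ΔA needed = 59.357 − 32.220 = 27.137 sabins.
Net gain per m²: Δα = 0.65 − 0.10 = 0.55.
Panel area = 27.137 / 0.55 = 49.3 m².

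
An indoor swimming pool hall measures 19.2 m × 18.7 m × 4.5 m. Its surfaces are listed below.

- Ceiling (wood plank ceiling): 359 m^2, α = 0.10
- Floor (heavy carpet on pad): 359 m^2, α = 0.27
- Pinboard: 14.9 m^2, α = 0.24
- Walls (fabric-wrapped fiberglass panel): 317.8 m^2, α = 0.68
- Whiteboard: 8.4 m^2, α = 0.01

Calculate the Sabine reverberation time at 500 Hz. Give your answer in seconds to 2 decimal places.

0.74 s

A = Σ Sᵢαᵢ = 359·0.10 + 359·0.27 + 14.9·0.24 + 317.8·0.68 + 8.4·0.01 = 352.594 sabins.
Volume V = 19.2 × 18.7 × 4.5 = 1615.68 m³.
T = 0.161 V/A = 0.161·1615.68/352.594 = 0.74 s.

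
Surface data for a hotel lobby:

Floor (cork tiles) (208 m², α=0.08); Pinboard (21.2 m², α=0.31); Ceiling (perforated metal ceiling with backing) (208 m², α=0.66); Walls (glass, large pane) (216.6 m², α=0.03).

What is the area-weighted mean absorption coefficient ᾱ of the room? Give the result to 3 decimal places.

Total surface area S = 653.8 m².
A = 208·0.08 + 21.2·0.31 + 208·0.66 + 216.6·0.03 = 166.990 sabins.
ᾱ = A/S = 0.255.

0.255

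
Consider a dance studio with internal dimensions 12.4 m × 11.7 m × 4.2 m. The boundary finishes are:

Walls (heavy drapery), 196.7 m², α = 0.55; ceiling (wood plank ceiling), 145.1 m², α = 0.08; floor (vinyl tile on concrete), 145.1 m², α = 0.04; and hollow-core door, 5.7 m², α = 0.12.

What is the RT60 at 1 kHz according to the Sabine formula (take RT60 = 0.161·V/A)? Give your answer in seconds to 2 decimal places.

Equivalent absorption area: A = 196.7·0.55 + 145.1·0.08 + 145.1·0.04 + 5.7·0.12 = 126.281 m².
Room volume: 609.336 m³.
RT60 = 0.161 · V / A = 0.161 × 609.336 / 126.281 = 0.78 s.

0.78 seconds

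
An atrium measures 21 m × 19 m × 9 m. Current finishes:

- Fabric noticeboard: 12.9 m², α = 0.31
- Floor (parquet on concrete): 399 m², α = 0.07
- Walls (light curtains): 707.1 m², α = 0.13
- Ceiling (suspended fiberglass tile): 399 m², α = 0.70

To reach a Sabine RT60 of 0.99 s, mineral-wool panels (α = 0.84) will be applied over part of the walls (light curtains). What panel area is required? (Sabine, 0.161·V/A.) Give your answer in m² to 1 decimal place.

254.7

A₁ = Σ Sᵢαᵢ = 12.9×0.31 + 399×0.07 + 707.1×0.13 + 399×0.70 = 403.152 sabins.
Required A₂ = 0.161·3591/0.99 = 583.991 sabins.
Absorption to add: 583.991 − 403.152 = 180.839 sabins.
Each m² of panel replacing the walls (light curtains) adds (0.84 − 0.13) = 0.71 sabins.
Area = ΔA/Δα = 180.839/0.71 = 254.7 m².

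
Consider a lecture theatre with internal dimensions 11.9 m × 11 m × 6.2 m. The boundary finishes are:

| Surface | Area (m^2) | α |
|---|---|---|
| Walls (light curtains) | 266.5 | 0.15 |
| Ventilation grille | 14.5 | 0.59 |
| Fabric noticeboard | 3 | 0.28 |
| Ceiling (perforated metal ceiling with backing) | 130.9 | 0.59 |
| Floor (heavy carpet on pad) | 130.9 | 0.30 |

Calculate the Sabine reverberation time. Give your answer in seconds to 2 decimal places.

0.79 s

Total absorption A = 266.5*0.15 + 14.5*0.59 + 3*0.28 + 130.9*0.59 + 130.9*0.30
  = 39.975 + 8.555 + 0.840 + 77.231 + 39.270 = 165.871 m^2 sabins.
Volume V = 11.9 × 11 × 6.2 = 811.58 m³.
T = 0.161 V/A = 0.161·811.58/165.871 = 0.79 s.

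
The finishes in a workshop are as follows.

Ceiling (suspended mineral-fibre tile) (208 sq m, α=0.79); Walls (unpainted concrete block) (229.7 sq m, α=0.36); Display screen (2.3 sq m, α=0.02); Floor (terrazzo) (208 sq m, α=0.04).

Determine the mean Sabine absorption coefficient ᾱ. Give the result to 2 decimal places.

S = Σ Sᵢ = 208 + 229.7 + 2.3 + 208 = 648.0 sq m.
Weighted sum Σ Sα = 255.378.
ᾱ = 255.378 / 648.0 = 0.39.

0.39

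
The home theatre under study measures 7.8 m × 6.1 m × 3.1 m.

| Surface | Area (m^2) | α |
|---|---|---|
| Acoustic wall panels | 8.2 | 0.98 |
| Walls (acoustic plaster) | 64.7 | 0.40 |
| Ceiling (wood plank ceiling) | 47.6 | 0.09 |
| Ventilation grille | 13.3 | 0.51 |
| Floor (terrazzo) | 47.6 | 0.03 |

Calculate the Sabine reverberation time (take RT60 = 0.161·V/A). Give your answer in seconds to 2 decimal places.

0.51 s

A = Σ Sᵢαᵢ = 8.2·0.98 + 64.7·0.40 + 47.6·0.09 + 13.3·0.51 + 47.6·0.03 = 46.411 sabins.
V = 7.8·6.1·3.1 = 147.498 m³.
RT60 = 0.161 · V / A = 0.161 × 147.498 / 46.411 = 0.51 s.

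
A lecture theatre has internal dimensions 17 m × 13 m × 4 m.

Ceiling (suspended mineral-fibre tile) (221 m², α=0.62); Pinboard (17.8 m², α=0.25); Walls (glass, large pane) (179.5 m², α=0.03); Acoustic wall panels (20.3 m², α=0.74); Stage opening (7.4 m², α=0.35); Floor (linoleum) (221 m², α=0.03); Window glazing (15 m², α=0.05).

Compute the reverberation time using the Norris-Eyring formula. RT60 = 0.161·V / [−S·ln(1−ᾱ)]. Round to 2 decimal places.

S = Σ Sᵢ = 682.0 m².
Σ(Sᵢαᵢ) = 221×0.62 + 17.8×0.25 + 179.5×0.03 + 20.3×0.74 + 7.4×0.35 + 221×0.03 + 15×0.05 = 171.847.
Mean coefficient ᾱ = A/S = 0.2520.
Eyring denominator: −S ln(1−ᾱ) = 198.020.
V = 17 × 13 × 4 = 884 m³.
T = 0.161·V/[−S·ln(1−ᾱ)] = 0.161·884/198.020 = 0.72 s.

0.72 sec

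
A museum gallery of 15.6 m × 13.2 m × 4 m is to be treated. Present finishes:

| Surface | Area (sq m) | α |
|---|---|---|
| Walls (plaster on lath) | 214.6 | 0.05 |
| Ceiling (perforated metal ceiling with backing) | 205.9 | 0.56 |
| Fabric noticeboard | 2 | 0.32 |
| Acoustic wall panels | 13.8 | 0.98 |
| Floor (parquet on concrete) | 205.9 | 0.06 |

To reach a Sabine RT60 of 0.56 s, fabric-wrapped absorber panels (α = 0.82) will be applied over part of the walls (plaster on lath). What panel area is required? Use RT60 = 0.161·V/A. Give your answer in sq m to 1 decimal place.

Total absorption A₁ = 214.6·0.05 + 205.9·0.56 + 2·0.32 + 13.8·0.98 + 205.9·0.06
  = 10.730 + 115.304 + 0.640 + 13.524 + 12.354 = 152.552 sq m sabins.
V = 823.68 m³. Target absorption A₂ = 0.161 × 823.68 / 0.56 = 236.808 sabins.
Absorption to add: 236.808 − 152.552 = 84.256 sabins.
Net gain per sq m: Δα = 0.82 − 0.05 = 0.77.
Panel area = 84.256 / 0.77 = 109.4 sq m.

109.4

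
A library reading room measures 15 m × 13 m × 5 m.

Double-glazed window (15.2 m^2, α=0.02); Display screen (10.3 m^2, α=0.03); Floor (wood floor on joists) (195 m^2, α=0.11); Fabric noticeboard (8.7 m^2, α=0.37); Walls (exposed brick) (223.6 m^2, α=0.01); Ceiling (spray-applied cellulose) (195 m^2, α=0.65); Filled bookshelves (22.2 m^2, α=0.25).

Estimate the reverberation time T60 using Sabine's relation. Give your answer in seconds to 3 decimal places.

0.982 seconds

Equivalent absorption area: A = 15.2×0.02 + 10.3×0.03 + 195×0.11 + 8.7×0.37 + 223.6×0.01 + 195×0.65 + 22.2×0.25 = 159.818 m^2.
Room volume: 975 m³.
T = 0.161 V/A = 0.161·975/159.818 = 0.982 s.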